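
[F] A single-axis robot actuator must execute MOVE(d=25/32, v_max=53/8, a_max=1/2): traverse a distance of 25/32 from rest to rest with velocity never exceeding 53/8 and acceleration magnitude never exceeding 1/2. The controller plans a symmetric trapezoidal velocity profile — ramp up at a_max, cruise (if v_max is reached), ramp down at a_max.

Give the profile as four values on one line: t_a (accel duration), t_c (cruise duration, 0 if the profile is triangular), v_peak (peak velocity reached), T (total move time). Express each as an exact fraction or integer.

t_a=5/4 t_c=0 v_peak=5/8 T=5/2

vₘ²/aₘ = (53/8)²/(1/2) = 2809/32
25/32 < 2809/32 ⇒ no cruise
v_peak = √(25/32·1/2) = √(25/64) = 5/8
t_a = (5/8)/(1/2) = 5/4; t_c = 0
T = 2·5/4 = 5/2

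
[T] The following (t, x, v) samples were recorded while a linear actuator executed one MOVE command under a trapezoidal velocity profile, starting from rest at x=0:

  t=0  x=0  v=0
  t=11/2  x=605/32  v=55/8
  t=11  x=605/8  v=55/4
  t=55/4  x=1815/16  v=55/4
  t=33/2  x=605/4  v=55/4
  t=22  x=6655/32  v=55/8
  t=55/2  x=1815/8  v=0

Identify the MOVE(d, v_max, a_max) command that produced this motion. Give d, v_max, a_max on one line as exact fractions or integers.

final state: t=55/2, x=1815/8, v=0 → d = 1815/8
a_max = (55/8−0)/(11/2−0) = 5/4
max v = 55/4 over t∈[11,33/2] → v_max = 55/4
check: 55/4·(11+11/2) = 1815/8 ✓

d=1815/8 v_max=55/4 a_max=5/4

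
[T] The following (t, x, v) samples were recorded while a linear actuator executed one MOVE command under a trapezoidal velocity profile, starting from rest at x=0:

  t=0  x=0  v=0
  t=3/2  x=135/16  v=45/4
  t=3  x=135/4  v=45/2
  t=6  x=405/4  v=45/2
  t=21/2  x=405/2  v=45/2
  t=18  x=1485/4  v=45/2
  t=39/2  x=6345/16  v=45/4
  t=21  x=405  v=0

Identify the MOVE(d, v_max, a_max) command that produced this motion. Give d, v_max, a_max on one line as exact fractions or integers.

d=405 v_max=45/2 a_max=15/2

final state: t=21, x=405, v=0 → d = 405
a_max = (45/4−0)/(3/2−0) = 15/2
max v = 45/2 over t∈[3,18] → v_max = 45/2
check: 45/2·(3+15) = 405 ✓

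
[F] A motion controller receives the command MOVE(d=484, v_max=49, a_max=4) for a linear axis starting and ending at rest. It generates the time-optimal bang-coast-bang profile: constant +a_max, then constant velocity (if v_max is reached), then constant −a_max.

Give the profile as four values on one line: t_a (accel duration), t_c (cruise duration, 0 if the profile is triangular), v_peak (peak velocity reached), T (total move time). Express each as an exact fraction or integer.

t_a=11 t_c=0 v_peak=44 T=22

v_max²/a_max = 49²/4 = 2401/4
484 < 2401/4 → triangular
v_peak = √(484·4) = √1936 = 44
t_a = 44/4 = 11; t_c = 0
T = 2·11 = 22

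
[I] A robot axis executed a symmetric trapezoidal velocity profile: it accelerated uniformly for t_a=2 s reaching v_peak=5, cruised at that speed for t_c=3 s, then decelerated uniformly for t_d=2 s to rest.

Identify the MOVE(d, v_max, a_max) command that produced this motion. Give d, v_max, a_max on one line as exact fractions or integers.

a_max = 5/2
d_a = ½·5·2 = 5; d_c = 5·3 = 15
d = 2·5 + 15 = 25
t_c = 3 > 0 so v_max = 5

d=25 v_max=5 a_max=5/2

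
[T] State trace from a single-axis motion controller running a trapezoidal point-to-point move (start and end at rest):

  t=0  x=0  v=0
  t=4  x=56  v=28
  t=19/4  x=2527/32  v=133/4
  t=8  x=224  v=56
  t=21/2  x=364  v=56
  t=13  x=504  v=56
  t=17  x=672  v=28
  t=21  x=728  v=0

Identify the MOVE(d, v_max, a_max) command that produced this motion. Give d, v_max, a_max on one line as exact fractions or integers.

d=728 v_max=56 a_max=7

final state: t=21, x=728, v=0 → d = 728
a_max = (28−0)/(4−0) = 7
max v = 56 over t∈[8,13] → v_max = 56
check: 56·(8+5) = 728 ✓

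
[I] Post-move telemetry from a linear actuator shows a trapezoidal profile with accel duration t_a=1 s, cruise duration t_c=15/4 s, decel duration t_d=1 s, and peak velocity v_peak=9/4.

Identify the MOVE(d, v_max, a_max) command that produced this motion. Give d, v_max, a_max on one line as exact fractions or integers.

a_max = (9/4)/1 = 9/4
d_a = ½·9/4·1 = 9/8; d_c = 9/4·15/4 = 135/16
d = 2·9/8 + 135/16 = 171/16
t_c = 15/4 > 0 → v_max = v_peak = 9/4

d=171/16 v_max=9/4 a_max=9/4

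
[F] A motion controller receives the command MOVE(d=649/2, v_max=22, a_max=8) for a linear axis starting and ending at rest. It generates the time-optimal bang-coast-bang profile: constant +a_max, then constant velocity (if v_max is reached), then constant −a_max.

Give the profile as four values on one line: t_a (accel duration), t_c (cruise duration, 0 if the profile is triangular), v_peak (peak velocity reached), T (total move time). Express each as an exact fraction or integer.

vₘ²/aₘ = 22²/8 = 121/2
649/2 ≥ 121/2 so v_max reached
t_a = 22/8 = 11/4; v_peak = 22
d_cruise = 649/2 − 121/2 = 264; t_c = 264/22 = 12
T = 2·11/4 + 12 = 35/2

t_a=11/4 t_c=12 v_peak=22 T=35/2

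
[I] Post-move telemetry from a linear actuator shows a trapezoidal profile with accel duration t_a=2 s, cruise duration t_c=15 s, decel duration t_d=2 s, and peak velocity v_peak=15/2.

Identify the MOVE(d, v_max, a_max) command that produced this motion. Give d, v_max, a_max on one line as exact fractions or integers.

a_max = (15/2)/2 = 15/4
d_a = ½·15/2·2 = 15/2; d_c = 15/2·15 = 225/2
d = 2·15/2 + 225/2 = 255/2
t_c = 15 > 0 → v_max = v_peak = 15/2

d=255/2 v_max=15/2 a_max=15/4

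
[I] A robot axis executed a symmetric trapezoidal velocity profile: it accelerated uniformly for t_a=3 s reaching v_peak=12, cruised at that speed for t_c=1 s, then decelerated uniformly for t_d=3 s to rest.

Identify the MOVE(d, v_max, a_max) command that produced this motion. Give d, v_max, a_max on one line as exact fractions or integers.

d=48 v_max=12 a_max=4

a_max = 12/3 = 4
d_a = ½·12·3 = 18; d_c = 12·1 = 12
d = 2·18 + 12 = 48
t_c = 1 > 0 ⇒ limit active, v_max = 12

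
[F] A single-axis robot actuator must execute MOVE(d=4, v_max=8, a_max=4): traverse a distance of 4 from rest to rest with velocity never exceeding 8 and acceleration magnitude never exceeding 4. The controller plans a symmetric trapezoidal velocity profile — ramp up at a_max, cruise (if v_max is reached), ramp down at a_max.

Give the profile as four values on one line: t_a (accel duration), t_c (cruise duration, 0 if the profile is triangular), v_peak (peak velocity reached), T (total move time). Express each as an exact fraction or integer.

t_a=1 t_c=0 v_peak=4 T=2

v_max²/a_max = 8²/4 = 16
4 < 16 → triangular
v_peak = √(4·4) = √16 = 4
t_a = 4/4 = 1; t_c = 0
T = 2·1 = 2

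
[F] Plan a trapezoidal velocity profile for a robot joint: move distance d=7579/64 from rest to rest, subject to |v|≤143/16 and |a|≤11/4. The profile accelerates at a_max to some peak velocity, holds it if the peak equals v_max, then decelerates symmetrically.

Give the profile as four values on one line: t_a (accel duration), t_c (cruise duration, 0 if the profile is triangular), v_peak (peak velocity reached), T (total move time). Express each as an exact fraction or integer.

t_a=13/4 t_c=10 v_peak=143/16 T=33/2

(v_max)²/a_max = (143/16)²/(11/4) = 1859/64
7579/64 ≥ 1859/64 → trapezoidal
t_a = (143/16)/(11/4) = 13/4; v_peak = 143/16
d_cruise = 7579/64 − 1859/64 = 715/8; t_c = (715/8)/(143/16) = 10
T = 2·13/4 + 10 = 33/2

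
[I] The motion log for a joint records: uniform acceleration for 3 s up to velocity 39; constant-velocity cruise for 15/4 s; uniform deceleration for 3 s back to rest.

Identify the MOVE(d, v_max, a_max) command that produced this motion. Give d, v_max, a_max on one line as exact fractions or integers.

d=1053/4 v_max=39 a_max=13

a_max = 39/3 = 13
d_a = ½·39·3 = 117/2; d_c = 39·15/4 = 585/4
d = 2·117/2 + 585/4 = 1053/4
t_c = 15/4 > 0 so v_max = 39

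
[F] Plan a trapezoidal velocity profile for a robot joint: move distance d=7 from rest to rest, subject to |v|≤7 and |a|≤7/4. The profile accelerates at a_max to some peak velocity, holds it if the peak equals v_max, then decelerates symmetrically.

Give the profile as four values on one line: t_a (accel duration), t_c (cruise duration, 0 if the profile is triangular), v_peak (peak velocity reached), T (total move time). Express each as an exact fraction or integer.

t_a=2 t_c=0 v_peak=7/2 T=4

vₘ²/aₘ = 7²/(7/4) = 28
7 < 28 so t_c = 0
v_peak = √(7·7/4) = √(49/4) = 7/2
t_a = (7/2)/(7/4) = 2; t_c = 0
T = 2·2 = 4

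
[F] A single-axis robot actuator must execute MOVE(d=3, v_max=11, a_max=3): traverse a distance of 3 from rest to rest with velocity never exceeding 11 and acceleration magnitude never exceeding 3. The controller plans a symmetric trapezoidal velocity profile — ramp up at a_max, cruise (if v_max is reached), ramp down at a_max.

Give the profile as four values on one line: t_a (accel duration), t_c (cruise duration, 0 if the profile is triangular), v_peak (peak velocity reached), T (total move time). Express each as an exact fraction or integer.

v_max²/a_max = 11²/3 = 121/3
3 < 121/3 ⇒ no cruise
v_peak = √(3·3) = √9 = 3
t_a = 3/3 = 1; t_c = 0
T = 2·1 = 2

t_a=1 t_c=0 v_peak=3 T=2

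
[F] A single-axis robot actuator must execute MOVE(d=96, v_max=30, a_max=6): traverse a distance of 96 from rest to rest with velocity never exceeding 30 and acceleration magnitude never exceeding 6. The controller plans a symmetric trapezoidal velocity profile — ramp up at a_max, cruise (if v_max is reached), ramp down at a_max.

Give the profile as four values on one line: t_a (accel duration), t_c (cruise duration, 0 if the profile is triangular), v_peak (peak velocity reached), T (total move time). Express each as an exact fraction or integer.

t_a=4 t_c=0 v_peak=24 T=8

(v_max)²/a_max = 30²/6 = 150
96 < 150 ⇒ no cruise
v_peak = √(96·6) = √576 = 24
t_a = 24/6 = 4; t_c = 0
T = 2·4 = 8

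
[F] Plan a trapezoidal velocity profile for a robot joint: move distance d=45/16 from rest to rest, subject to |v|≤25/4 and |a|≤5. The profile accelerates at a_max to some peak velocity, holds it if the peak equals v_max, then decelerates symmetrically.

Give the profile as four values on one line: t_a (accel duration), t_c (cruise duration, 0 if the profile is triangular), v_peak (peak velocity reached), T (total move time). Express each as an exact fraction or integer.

(v_max)²/a_max = (25/4)²/5 = 125/16
45/16 < 125/16 → triangular
v_peak = √(45/16·5) = √(225/16) = 15/4
t_a = (15/4)/5 = 3/4; t_c = 0
T = 2·3/4 = 3/2

t_a=3/4 t_c=0 v_peak=15/4 T=3/2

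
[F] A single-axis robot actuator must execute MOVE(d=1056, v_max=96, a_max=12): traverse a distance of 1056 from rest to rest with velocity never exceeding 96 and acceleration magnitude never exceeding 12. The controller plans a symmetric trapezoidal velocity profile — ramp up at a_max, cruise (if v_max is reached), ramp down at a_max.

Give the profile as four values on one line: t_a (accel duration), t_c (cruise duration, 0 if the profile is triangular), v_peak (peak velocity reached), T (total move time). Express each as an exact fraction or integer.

t_a=8 t_c=3 v_peak=96 T=19

vₘ²/aₘ = 96²/12 = 768
1056 ≥ 768 so v_max reached
t_a = 96/12 = 8; v_peak = 96
d_cruise = 1056 − 768 = 288; t_c = 288/96 = 3
T = 2·8 + 3 = 19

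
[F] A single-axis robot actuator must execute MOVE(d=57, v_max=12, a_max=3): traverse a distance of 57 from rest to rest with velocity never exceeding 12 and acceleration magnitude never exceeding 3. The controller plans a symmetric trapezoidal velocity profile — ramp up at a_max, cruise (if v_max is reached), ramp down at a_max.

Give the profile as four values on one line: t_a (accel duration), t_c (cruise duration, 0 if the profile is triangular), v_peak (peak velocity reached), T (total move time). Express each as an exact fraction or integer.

t_a=4 t_c=3/4 v_peak=12 T=35/4

(v_max)²/a_max = 12²/3 = 48
57 ≥ 48 so v_max reached
t_a = 12/3 = 4; v_peak = 12
d_cruise = 57 − 48 = 9; t_c = 9/12 = 3/4
T = 2·4 + 3/4 = 35/4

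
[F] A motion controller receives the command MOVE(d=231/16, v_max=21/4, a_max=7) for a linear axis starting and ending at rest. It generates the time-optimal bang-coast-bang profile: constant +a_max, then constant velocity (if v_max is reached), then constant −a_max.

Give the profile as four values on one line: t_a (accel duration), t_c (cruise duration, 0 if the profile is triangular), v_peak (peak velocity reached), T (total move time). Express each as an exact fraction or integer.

vₘ²/aₘ = (21/4)²/7 = 63/16
231/16 ≥ 63/16 so v_max reached
t_a = (21/4)/7 = 3/4; v_peak = 21/4
d_cruise = 231/16 − 63/16 = 21/2; t_c = (21/2)/(21/4) = 2
T = 2·3/4 + 2 = 7/2

t_a=3/4 t_c=2 v_peak=21/4 T=7/2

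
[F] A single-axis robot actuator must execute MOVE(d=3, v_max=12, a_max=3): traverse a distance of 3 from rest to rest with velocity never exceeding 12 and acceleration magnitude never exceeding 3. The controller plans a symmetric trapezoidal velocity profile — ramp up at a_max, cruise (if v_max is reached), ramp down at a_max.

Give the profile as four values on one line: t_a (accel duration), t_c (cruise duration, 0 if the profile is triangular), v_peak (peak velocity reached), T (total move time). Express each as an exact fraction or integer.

v_max²/a_max = 12²/3 = 48
3 < 48 so t_c = 0
v_peak = √(3·3) = √9 = 3
t_a = 3/3 = 1; t_c = 0
T = 2·1 = 2

t_a=1 t_c=0 v_peak=3 T=2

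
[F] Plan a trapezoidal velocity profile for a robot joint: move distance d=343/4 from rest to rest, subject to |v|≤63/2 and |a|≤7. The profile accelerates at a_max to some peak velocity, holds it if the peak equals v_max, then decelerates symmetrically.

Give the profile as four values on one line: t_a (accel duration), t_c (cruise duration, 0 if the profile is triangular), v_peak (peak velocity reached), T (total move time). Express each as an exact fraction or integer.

t_a=7/2 t_c=0 v_peak=49/2 T=7

(v_max)²/a_max = (63/2)²/7 = 567/4
343/4 < 567/4 → triangular
v_peak = √(343/4·7) = √(2401/4) = 49/2
t_a = (49/2)/7 = 7/2; t_c = 0
T = 2·7/2 = 7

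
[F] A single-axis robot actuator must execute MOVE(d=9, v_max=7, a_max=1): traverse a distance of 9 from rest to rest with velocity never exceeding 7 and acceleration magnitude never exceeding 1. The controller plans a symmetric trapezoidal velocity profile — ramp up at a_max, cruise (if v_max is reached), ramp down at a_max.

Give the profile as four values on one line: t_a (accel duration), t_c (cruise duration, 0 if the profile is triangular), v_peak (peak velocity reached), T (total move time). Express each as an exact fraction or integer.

t_a=3 t_c=0 v_peak=3 T=6

(v_max)²/a_max = 7²/1 = 49
9 < 49 → triangular
v_peak = √(9·1) = √9 = 3
t_a = 3/1 = 3; t_c = 0
T = 2·3 = 6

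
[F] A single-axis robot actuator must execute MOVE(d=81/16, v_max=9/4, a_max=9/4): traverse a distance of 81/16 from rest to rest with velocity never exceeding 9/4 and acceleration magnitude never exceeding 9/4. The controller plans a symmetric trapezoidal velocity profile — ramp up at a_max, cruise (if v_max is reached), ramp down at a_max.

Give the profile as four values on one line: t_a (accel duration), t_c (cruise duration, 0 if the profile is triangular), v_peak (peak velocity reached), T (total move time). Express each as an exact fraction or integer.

v_max²/a_max = (9/4)²/(9/4) = 9/4
81/16 ≥ 9/4 so v_max reached
t_a = (9/4)/(9/4) = 1; v_peak = 9/4
d_cruise = 81/16 − 9/4 = 45/16; t_c = (45/16)/(9/4) = 5/4
T = 2·1 + 5/4 = 13/4

t_a=1 t_c=5/4 v_peak=9/4 T=13/4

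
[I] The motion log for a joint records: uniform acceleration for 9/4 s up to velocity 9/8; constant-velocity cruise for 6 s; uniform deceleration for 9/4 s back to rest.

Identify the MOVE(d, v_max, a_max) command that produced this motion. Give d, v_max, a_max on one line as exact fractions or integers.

a_max = (9/8)/(9/4) = 1/2
d_a = ½·9/8·9/4 = 81/64; d_c = 9/8·6 = 27/4
d = 2·81/64 + 27/4 = 297/32
t_c = 6 > 0 ⇒ limit active, v_max = 9/8

d=297/32 v_max=9/8 a_max=1/2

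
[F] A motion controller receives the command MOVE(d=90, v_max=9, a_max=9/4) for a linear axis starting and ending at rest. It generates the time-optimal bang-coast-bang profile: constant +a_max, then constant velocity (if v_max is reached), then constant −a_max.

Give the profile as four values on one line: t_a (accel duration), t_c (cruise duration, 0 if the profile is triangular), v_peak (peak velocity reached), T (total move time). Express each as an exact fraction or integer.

(v_max)²/a_max = 9²/(9/4) = 36
90 ≥ 36 ⇒ cruise phase
t_a = 9/(9/4) = 4; v_peak = 9
d_cruise = 90 − 36 = 54; t_c = 54/9 = 6
T = 2·4 + 6 = 14

t_a=4 t_c=6 v_peak=9 T=14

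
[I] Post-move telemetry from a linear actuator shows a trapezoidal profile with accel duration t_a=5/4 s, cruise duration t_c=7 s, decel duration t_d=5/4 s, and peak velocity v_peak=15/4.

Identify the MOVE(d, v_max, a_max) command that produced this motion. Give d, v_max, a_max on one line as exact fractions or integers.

d=495/16 v_max=15/4 a_max=3

a_max = (15/4)/(5/4) = 3
d_a = ½·15/4·5/4 = 75/32; d_c = 15/4·7 = 105/4
d = 2·75/32 + 105/4 = 495/16
t_c = 7 > 0 so v_max = 15/4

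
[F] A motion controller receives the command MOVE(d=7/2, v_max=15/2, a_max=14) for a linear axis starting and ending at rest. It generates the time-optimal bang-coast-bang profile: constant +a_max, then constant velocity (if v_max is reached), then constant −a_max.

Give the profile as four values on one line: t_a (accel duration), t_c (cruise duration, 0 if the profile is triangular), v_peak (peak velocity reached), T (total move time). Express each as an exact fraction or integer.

t_a=1/2 t_c=0 v_peak=7 T=1

vₘ²/aₘ = (15/2)²/14 = 225/56
7/2 < 225/56 ⇒ no cruise
v_peak = √(7/2·14) = √49 = 7
t_a = 7/14 = 1/2; t_c = 0
T = 2·1/2 = 1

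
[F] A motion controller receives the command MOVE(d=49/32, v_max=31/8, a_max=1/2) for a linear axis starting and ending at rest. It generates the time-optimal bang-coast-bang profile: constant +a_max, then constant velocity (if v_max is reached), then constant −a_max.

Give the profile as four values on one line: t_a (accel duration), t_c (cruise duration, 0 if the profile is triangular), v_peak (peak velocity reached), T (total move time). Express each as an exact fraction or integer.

vₘ²/aₘ = (31/8)²/(1/2) = 961/32
49/32 < 961/32 so t_c = 0
v_peak = √(49/32·1/2) = √(49/64) = 7/8
t_a = (7/8)/(1/2) = 7/4; t_c = 0
T = 2·7/4 = 7/2

t_a=7/4 t_c=0 v_peak=7/8 T=7/2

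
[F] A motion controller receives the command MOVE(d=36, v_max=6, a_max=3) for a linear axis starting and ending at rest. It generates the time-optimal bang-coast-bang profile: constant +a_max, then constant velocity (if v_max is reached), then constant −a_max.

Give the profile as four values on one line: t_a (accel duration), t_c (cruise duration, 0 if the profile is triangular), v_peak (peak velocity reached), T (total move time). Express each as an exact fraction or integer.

t_a=2 t_c=4 v_peak=6 T=8

(v_max)²/a_max = 6²/3 = 12
36 ≥ 12 ⇒ cruise phase
t_a = 6/3 = 2; v_peak = 6
d_cruise = 36 − 12 = 24; t_c = 24/6 = 4
T = 2·2 + 4 = 8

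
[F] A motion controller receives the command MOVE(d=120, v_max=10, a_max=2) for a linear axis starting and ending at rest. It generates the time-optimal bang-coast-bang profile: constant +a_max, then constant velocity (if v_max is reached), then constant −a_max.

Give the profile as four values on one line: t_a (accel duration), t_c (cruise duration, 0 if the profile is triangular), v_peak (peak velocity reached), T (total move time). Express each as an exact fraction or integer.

(v_max)²/a_max = 10²/2 = 50
120 ≥ 50 ⇒ cruise phase
t_a = 10/2 = 5; v_peak = 10
d_cruise = 120 − 50 = 70; t_c = 70/10 = 7
T = 2·5 + 7 = 17

t_a=5 t_c=7 v_peak=10 T=17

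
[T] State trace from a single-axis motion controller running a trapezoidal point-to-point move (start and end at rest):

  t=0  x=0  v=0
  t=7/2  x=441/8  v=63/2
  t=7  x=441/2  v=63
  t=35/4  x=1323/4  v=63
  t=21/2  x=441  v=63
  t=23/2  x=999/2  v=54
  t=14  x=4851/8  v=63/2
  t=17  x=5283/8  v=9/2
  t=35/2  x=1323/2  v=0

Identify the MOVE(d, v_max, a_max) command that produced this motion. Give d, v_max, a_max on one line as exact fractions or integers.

d=1323/2 v_max=63 a_max=9

final state: t=35/2, x=1323/2, v=0 → d = 1323/2
a_max = (63/2−0)/(7/2−0) = 9
max v = 63 over t∈[7,21/2] → v_max = 63
check: 63·(7+7/2) = 1323/2 ✓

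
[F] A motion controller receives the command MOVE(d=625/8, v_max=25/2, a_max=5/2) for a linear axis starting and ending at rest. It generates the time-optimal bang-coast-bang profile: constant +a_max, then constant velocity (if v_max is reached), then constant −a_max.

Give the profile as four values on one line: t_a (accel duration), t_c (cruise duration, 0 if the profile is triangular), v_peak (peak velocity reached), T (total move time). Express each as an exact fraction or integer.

t_a=5 t_c=5/4 v_peak=25/2 T=45/4

(v_max)²/a_max = (25/2)²/(5/2) = 125/2
625/8 ≥ 125/2 so v_max reached
t_a = (25/2)/(5/2) = 5; v_peak = 25/2
d_cruise = 625/8 − 125/2 = 125/8; t_c = (125/8)/(25/2) = 5/4
T = 2·5 + 5/4 = 45/4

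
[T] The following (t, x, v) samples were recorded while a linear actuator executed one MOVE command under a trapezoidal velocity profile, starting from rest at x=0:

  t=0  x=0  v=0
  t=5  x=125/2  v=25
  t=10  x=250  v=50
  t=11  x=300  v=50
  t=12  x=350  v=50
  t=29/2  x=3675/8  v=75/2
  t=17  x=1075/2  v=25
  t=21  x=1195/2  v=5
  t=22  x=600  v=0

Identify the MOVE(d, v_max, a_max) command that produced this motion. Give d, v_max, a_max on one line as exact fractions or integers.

d=600 v_max=50 a_max=5

final state: t=22, x=600, v=0 → d = 600
a_max = (25−0)/(5−0) = 5
max v = 50 over t∈[10,12] → v_max = 50
check: 50·(10+2) = 600 ✓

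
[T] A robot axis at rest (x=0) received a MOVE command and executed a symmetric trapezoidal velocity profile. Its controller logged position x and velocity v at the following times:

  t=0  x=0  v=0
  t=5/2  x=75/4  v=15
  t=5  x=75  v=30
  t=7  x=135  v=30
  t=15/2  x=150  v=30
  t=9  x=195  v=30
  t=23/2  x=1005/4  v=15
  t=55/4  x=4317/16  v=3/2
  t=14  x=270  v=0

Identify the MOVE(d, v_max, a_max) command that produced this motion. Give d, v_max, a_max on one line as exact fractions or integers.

d=270 v_max=30 a_max=6

final state: t=14, x=270, v=0 → d = 270
a_max = (15−0)/(5/2−0) = 6
max v = 30 over t∈[5,9] → v_max = 30
check: 30·(5+4) = 270 ✓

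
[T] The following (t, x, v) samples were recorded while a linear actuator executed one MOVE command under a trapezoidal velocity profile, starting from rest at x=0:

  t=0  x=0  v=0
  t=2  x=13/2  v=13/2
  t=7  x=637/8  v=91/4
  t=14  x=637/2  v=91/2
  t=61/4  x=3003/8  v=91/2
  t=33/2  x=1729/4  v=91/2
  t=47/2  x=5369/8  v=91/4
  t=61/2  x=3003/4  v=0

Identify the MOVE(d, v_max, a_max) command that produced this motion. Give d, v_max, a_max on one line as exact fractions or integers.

d=3003/4 v_max=91/2 a_max=13/4

final state: t=61/2, x=3003/4, v=0 → d = 3003/4
a_max = (13/2−0)/(2−0) = 13/4
max v = 91/2 over t∈[14,33/2] → v_max = 91/2
check: 91/2·(14+5/2) = 3003/4 ✓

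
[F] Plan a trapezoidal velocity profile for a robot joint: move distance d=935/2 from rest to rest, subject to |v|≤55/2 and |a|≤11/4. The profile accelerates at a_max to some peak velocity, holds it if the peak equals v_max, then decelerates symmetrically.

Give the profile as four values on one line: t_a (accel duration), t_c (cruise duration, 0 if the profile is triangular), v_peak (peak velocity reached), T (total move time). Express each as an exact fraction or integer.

t_a=10 t_c=7 v_peak=55/2 T=27

(v_max)²/a_max = (55/2)²/(11/4) = 275
935/2 ≥ 275 ⇒ cruise phase
t_a = (55/2)/(11/4) = 10; v_peak = 55/2
d_cruise = 935/2 − 275 = 385/2; t_c = (385/2)/(55/2) = 7
T = 2·10 + 7 = 27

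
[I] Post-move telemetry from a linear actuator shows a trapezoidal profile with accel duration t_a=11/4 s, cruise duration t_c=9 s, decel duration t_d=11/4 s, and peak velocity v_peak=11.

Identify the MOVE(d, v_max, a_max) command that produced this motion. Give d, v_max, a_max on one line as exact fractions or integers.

d=517/4 v_max=11 a_max=4

a_max = 11/(11/4) = 4
d_a = ½·11·11/4 = 121/8; d_c = 11·9 = 99
d = 2·121/8 + 99 = 517/4
t_c = 9 > 0 → v_max = v_peak = 11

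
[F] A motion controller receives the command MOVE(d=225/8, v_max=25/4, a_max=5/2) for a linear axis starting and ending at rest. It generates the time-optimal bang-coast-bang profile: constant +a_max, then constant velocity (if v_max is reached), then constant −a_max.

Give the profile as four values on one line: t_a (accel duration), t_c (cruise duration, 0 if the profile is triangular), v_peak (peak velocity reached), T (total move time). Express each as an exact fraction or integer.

(v_max)²/a_max = (25/4)²/(5/2) = 125/8
225/8 ≥ 125/8 → trapezoidal
t_a = (25/4)/(5/2) = 5/2; v_peak = 25/4
d_cruise = 225/8 − 125/8 = 25/2; t_c = (25/2)/(25/4) = 2
T = 2·5/2 + 2 = 7

t_a=5/2 t_c=2 v_peak=25/4 T=7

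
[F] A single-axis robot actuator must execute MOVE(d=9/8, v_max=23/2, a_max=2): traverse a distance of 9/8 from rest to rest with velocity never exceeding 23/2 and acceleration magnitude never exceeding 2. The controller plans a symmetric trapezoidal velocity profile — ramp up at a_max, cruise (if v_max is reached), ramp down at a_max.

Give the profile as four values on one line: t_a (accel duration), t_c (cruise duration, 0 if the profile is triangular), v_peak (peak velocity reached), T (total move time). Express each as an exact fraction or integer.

t_a=3/4 t_c=0 v_peak=3/2 T=3/2

vₘ²/aₘ = (23/2)²/2 = 529/8
9/8 < 529/8 so t_c = 0
v_peak = √(9/8·2) = √(9/4) = 3/2
t_a = (3/2)/2 = 3/4; t_c = 0
T = 2·3/4 = 3/2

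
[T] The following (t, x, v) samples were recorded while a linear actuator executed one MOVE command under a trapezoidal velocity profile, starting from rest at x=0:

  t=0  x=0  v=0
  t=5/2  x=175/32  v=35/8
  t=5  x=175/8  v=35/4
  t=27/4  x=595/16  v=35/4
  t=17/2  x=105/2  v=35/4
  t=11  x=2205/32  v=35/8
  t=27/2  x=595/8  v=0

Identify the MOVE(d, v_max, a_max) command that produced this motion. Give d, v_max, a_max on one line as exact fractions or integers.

final state: t=27/2, x=595/8, v=0 → d = 595/8
a_max = (35/8−0)/(5/2−0) = 7/4
max v = 35/4 over t∈[5,17/2] → v_max = 35/4
check: 35/4·(5+7/2) = 595/8 ✓

d=595/8 v_max=35/4 a_max=7/4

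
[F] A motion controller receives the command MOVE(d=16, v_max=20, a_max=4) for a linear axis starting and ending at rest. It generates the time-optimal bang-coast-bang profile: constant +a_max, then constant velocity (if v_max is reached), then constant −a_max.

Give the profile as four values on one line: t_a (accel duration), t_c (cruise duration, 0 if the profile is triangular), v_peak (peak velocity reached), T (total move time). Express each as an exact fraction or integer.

t_a=2 t_c=0 v_peak=8 T=4

vₘ²/aₘ = 20²/4 = 100
16 < 100 ⇒ no cruise
v_peak = √(16·4) = √64 = 8
t_a = 8/4 = 2; t_c = 0
T = 2·2 = 4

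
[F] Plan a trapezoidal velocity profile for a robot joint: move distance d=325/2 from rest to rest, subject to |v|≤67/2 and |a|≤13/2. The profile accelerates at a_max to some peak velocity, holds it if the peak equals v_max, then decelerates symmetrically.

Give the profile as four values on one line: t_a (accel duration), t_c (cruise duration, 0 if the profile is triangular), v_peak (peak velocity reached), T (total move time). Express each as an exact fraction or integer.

t_a=5 t_c=0 v_peak=65/2 T=10

vₘ²/aₘ = (67/2)²/(13/2) = 4489/26
325/2 < 4489/26 so t_c = 0
v_peak = √(325/2·13/2) = √(4225/4) = 65/2
t_a = (65/2)/(13/2) = 5; t_c = 0
T = 2·5 = 10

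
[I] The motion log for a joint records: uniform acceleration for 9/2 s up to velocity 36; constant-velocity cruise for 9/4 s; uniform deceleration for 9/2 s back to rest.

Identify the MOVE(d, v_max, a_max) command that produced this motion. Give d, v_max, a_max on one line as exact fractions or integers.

d=243 v_max=36 a_max=8

a_max = 36/(9/2) = 8
d_a = ½·36·9/2 = 81; d_c = 36·9/4 = 81
d = 2·81 + 81 = 243
t_c = 9/4 > 0 ⇒ limit active, v_max = 36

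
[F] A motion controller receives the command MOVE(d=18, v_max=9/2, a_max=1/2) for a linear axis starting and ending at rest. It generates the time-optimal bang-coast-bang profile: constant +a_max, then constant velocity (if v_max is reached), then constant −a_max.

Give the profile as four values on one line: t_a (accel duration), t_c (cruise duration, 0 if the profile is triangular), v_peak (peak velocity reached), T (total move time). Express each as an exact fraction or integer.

t_a=6 t_c=0 v_peak=3 T=12

(v_max)²/a_max = (9/2)²/(1/2) = 81/2
18 < 81/2 so t_c = 0
v_peak = √(18·1/2) = √9 = 3
t_a = 3/(1/2) = 6; t_c = 0
T = 2·6 = 12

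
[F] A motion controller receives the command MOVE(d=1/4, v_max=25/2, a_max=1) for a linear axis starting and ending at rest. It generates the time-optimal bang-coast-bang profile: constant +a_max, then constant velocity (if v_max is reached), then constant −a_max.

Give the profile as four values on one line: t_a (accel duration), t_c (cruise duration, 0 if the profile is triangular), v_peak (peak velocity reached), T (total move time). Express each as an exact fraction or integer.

v_max²/a_max = (25/2)²/1 = 625/4
1/4 < 625/4 so t_c = 0
v_peak = √(1/4·1) = √(1/4) = 1/2
t_a = (1/2)/1 = 1/2; t_c = 0
T = 2·1/2 = 1

t_a=1/2 t_c=0 v_peak=1/2 T=1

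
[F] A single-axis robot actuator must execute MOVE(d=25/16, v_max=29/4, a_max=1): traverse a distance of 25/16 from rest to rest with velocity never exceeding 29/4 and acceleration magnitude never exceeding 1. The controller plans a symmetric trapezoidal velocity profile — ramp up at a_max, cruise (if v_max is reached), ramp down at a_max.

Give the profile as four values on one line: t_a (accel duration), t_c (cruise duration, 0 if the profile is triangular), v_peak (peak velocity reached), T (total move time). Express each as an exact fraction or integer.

t_a=5/4 t_c=0 v_peak=5/4 T=5/2

v_max²/a_max = (29/4)²/1 = 841/16
25/16 < 841/16 ⇒ no cruise
v_peak = √(25/16·1) = √(25/16) = 5/4
t_a = (5/4)/1 = 5/4; t_c = 0
T = 2·5/4 = 5/2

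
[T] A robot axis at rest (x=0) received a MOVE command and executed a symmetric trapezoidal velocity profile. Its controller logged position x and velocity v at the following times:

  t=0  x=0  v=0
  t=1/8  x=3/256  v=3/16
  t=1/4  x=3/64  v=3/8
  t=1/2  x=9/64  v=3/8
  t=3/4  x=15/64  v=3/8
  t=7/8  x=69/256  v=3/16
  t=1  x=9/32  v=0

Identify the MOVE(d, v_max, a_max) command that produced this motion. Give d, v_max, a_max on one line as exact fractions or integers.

d=9/32 v_max=3/8 a_max=3/2

final state: t=1, x=9/32, v=0 → d = 9/32
a_max = (3/16−0)/(1/8−0) = 3/2
max v = 3/8 over t∈[1/4,3/4] → v_max = 3/8
check: 3/8·(1/4+1/2) = 9/32 ✓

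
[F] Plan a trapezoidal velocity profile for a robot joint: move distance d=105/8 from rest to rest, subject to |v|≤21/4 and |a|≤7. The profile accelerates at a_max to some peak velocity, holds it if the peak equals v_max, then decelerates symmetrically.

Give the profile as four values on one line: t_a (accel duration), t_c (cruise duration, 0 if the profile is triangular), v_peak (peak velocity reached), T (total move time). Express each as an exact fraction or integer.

vₘ²/aₘ = (21/4)²/7 = 63/16
105/8 ≥ 63/16 → trapezoidal
t_a = (21/4)/7 = 3/4; v_peak = 21/4
d_cruise = 105/8 − 63/16 = 147/16; t_c = (147/16)/(21/4) = 7/4
T = 2·3/4 + 7/4 = 13/4

t_a=3/4 t_c=7/4 v_peak=21/4 T=13/4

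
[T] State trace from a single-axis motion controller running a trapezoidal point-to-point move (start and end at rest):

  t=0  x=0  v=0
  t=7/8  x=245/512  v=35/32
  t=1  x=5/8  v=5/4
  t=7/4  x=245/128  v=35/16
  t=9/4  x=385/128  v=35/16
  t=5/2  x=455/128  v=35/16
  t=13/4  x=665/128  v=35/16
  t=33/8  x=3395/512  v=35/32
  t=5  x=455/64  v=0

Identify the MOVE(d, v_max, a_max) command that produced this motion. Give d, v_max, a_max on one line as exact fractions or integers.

final state: t=5, x=455/64, v=0 → d = 455/64
a_max = (35/32−0)/(7/8−0) = 5/4
max v = 35/16 over t∈[7/4,13/4] → v_max = 35/16
check: 35/16·(7/4+3/2) = 455/64 ✓

d=455/64 v_max=35/16 a_max=5/4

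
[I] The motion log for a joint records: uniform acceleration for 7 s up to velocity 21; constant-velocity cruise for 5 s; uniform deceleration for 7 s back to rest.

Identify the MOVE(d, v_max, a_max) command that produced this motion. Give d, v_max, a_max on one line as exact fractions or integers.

a_max = 21/7 = 3
d_a = ½·21·7 = 147/2; d_c = 21·5 = 105
d = 2·147/2 + 105 = 252
t_c = 5 > 0 → v_max = v_peak = 21

d=252 v_max=21 a_max=3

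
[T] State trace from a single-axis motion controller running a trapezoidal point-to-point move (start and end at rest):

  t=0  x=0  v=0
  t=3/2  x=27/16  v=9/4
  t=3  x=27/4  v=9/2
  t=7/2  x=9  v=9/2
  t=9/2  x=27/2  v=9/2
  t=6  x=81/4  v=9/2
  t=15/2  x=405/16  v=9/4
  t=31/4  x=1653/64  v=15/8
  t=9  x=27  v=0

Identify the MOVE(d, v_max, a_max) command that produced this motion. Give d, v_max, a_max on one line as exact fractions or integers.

final state: t=9, x=27, v=0 → d = 27
a_max = (9/4−0)/(3/2−0) = 3/2
max v = 9/2 over t∈[3,6] → v_max = 9/2
check: 9/2·(3+3) = 27 ✓

d=27 v_max=9/2 a_max=3/2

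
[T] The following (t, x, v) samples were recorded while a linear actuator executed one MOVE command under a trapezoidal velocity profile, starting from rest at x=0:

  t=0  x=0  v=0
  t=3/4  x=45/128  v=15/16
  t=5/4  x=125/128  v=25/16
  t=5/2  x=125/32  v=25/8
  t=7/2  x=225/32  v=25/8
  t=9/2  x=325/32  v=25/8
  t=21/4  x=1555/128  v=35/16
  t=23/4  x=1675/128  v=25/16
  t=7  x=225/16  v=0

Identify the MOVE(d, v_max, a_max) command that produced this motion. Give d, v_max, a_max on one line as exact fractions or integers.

d=225/16 v_max=25/8 a_max=5/4

final state: t=7, x=225/16, v=0 → d = 225/16
a_max = (15/16−0)/(3/4−0) = 5/4
max v = 25/8 over t∈[5/2,9/2] → v_max = 25/8
check: 25/8·(5/2+2) = 225/16 ✓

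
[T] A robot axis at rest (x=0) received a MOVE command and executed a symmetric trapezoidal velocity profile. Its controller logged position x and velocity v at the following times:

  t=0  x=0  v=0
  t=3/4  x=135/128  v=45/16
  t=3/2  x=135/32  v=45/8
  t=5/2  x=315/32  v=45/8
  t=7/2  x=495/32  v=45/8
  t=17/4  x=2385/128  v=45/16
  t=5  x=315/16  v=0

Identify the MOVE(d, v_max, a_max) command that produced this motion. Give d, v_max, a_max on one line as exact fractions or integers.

d=315/16 v_max=45/8 a_max=15/4

final state: t=5, x=315/16, v=0 → d = 315/16
a_max = (45/16−0)/(3/4−0) = 15/4
max v = 45/8 over t∈[3/2,7/2] → v_max = 45/8
check: 45/8·(3/2+2) = 315/16 ✓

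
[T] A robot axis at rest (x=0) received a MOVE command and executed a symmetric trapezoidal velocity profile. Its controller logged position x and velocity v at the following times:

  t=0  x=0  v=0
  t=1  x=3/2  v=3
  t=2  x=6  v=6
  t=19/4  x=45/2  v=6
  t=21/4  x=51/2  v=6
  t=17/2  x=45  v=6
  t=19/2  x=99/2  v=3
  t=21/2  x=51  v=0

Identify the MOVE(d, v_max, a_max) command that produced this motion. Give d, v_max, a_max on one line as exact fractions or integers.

d=51 v_max=6 a_max=3

final state: t=21/2, x=51, v=0 → d = 51
a_max = (3−0)/(1−0) = 3
max v = 6 over t∈[2,17/2] → v_max = 6
check: 6·(2+13/2) = 51 ✓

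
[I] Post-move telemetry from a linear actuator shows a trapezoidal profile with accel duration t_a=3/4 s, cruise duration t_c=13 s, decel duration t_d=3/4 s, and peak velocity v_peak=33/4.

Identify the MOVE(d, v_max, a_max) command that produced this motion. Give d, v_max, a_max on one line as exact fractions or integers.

d=1815/16 v_max=33/4 a_max=11

a_max = (33/4)/(3/4) = 11
d_a = ½·33/4·3/4 = 99/32; d_c = 33/4·13 = 429/4
d = 2·99/32 + 429/4 = 1815/16
t_c = 13 > 0 → v_max = v_peak = 33/4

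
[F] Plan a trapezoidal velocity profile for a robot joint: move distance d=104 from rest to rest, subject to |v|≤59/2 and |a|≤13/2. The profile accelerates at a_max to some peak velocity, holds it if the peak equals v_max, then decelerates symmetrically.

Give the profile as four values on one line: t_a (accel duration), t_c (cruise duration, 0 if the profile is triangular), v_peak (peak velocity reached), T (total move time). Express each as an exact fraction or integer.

(v_max)²/a_max = (59/2)²/(13/2) = 3481/26
104 < 3481/26 → triangular
v_peak = √(104·13/2) = √676 = 26
t_a = 26/(13/2) = 4; t_c = 0
T = 2·4 = 8

t_a=4 t_c=0 v_peak=26 T=8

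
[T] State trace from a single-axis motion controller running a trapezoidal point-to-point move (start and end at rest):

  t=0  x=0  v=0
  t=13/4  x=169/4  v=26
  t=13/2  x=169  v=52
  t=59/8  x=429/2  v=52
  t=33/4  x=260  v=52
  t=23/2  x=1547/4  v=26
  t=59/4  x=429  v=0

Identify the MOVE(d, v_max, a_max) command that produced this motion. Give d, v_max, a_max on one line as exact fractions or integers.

d=429 v_max=52 a_max=8

final state: t=59/4, x=429, v=0 → d = 429
a_max = (26−0)/(13/4−0) = 8
max v = 52 over t∈[13/2,33/4] → v_max = 52
check: 52·(13/2+7/4) = 429 ✓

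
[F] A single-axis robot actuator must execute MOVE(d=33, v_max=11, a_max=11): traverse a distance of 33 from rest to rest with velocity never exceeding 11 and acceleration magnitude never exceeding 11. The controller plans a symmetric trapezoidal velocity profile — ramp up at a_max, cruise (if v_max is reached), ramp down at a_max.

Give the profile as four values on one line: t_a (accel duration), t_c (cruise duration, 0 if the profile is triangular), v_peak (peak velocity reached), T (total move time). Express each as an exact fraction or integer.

v_max²/a_max = 11²/11 = 11
33 ≥ 11 ⇒ cruise phase
t_a = 11/11 = 1; v_peak = 11
d_cruise = 33 − 11 = 22; t_c = 22/11 = 2
T = 2·1 + 2 = 4

t_a=1 t_c=2 v_peak=11 T=4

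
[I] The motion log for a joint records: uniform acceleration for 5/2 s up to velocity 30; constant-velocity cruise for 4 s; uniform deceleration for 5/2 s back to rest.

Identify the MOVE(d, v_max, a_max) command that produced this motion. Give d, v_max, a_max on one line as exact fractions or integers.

d=195 v_max=30 a_max=12

a_max = 30/(5/2) = 12
d_a = ½·30·5/2 = 75/2; d_c = 30·4 = 120
d = 2·75/2 + 120 = 195
t_c = 4 > 0 → v_max = v_peak = 30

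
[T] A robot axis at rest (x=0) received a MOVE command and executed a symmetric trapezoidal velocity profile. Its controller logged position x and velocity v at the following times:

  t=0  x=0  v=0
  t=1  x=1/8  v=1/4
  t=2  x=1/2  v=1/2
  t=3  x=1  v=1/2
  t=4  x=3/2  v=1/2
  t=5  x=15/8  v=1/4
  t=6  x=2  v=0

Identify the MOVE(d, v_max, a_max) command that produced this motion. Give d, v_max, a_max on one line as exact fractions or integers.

final state: t=6, x=2, v=0 → d = 2
a_max = (1/4−0)/(1−0) = 1/4
max v = 1/2 over t∈[2,4] → v_max = 1/2
check: 1/2·(2+2) = 2 ✓

d=2 v_max=1/2 a_max=1/4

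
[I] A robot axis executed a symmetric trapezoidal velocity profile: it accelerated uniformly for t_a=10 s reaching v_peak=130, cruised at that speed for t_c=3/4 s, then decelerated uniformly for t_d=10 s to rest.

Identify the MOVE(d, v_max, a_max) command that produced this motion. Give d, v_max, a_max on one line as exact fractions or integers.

a_max = 130/10 = 13
d_a = ½·130·10 = 650; d_c = 130·3/4 = 195/2
d = 2·650 + 195/2 = 2795/2
t_c = 3/4 > 0 so v_max = 130

d=2795/2 v_max=130 a_max=13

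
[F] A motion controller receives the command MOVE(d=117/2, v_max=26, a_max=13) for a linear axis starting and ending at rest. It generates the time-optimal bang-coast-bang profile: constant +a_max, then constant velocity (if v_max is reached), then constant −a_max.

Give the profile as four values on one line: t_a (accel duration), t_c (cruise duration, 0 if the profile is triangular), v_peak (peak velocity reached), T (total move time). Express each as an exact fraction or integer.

t_a=2 t_c=1/4 v_peak=26 T=17/4

vₘ²/aₘ = 26²/13 = 52
117/2 ≥ 52 ⇒ cruise phase
t_a = 26/13 = 2; v_peak = 26
d_cruise = 117/2 − 52 = 13/2; t_c = (13/2)/26 = 1/4
T = 2·2 + 1/4 = 17/4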